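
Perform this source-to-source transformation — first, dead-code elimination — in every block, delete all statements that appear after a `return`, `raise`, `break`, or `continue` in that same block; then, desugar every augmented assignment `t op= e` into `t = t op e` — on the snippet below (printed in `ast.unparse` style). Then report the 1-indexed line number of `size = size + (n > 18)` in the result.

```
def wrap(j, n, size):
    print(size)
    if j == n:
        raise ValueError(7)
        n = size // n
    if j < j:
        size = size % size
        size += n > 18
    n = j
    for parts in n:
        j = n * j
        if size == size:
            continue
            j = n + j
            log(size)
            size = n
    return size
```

7

Transformed code:
def wrap(j, n, size):
    print(size)
    if j == n:
        raise ValueError(7)
    if j < j:
        size = size % size
        size = size + (n > 18)
    n = j
    for parts in n:
        j = n * j
        if size == size:
            continue
    return size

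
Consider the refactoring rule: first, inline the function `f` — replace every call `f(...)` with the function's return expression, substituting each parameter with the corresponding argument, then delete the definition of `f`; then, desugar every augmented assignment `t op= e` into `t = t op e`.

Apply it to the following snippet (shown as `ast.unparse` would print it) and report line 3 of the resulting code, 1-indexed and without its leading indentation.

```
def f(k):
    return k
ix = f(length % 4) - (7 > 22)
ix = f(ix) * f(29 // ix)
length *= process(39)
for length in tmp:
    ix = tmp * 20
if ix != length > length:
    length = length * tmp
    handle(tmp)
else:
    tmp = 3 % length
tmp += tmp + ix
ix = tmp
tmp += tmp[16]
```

Transformed code:
ix = length % 4 - (7 > 22)
ix = ix * (29 // ix)
length = length * process(39)
for length in tmp:
    ix = tmp * 20
if ix != length > length:
    length = length * tmp
    handle(tmp)
else:
    tmp = 3 % length
tmp = tmp + (tmp + ix)
ix = tmp
tmp = tmp + tmp[16]

length = length * process(39)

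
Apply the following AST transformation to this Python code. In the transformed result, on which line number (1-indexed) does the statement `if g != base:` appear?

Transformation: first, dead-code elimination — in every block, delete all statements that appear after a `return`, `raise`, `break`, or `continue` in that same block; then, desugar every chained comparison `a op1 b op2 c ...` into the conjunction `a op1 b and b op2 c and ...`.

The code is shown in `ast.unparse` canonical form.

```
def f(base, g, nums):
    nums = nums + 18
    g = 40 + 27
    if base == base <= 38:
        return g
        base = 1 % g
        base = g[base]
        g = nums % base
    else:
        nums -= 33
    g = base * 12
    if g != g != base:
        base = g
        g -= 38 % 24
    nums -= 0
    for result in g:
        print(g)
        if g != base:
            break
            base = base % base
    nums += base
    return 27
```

Transformed code:
def f(base, g, nums):
    nums = nums + 18
    g = 40 + 27
    if base == base and base <= 38:
        return g
    else:
        nums -= 33
    g = base * 12
    if g != g and g != base:
        base = g
        g -= 38 % 24
    nums -= 0
    for result in g:
        print(g)
        if g != base:
            break
    nums += base
    return 27

15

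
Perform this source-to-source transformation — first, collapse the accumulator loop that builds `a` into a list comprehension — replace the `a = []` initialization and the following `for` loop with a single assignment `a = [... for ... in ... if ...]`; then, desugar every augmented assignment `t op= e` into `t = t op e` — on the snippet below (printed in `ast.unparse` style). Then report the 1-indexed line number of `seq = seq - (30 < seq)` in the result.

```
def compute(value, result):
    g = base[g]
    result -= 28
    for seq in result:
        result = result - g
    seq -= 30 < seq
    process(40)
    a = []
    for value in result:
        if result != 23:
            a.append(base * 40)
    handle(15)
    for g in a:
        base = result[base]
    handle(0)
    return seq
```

Transformed code:
def compute(value, result):
    g = base[g]
    result = result - 28
    for seq in result:
        result = result - g
    seq = seq - (30 < seq)
    process(40)
    a = [base * 40 for value in result if result != 23]
    handle(15)
    for g in a:
        base = result[base]
    handle(0)
    return seq

6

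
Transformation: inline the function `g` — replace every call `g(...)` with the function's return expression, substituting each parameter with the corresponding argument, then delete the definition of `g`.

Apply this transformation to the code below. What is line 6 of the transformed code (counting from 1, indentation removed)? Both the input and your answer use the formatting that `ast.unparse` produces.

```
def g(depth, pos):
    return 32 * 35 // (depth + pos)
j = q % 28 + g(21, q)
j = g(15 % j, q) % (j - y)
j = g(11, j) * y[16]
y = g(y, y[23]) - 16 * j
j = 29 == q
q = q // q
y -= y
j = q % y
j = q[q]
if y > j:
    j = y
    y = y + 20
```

Transformed code:
j = q % 28 + 32 * 35 // (21 + q)
j = 32 * 35 // (15 % j + q) % (j - y)
j = 32 * 35 // (11 + j) * y[16]
y = 32 * 35 // (y + y[23]) - 16 * j
j = 29 == q
q = q // q
y -= y
j = q % y
j = q[q]
if y > j:
    j = y
    y = y + 20

q = q // q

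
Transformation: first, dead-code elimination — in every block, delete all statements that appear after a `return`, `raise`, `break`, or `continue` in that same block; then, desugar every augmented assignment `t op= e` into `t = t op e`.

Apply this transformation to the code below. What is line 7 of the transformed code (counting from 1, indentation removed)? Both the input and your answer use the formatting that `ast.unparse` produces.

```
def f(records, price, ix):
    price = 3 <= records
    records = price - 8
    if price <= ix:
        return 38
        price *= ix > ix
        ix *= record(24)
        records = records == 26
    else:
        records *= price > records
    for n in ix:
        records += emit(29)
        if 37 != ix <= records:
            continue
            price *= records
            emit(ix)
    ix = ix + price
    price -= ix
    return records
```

records = records * (price > records)

Transformed code:
def f(records, price, ix):
    price = 3 <= records
    records = price - 8
    if price <= ix:
        return 38
    else:
        records = records * (price > records)
    for n in ix:
        records = records + emit(29)
        if 37 != ix <= records:
            continue
    ix = ix + price
    price = price - ix
    return records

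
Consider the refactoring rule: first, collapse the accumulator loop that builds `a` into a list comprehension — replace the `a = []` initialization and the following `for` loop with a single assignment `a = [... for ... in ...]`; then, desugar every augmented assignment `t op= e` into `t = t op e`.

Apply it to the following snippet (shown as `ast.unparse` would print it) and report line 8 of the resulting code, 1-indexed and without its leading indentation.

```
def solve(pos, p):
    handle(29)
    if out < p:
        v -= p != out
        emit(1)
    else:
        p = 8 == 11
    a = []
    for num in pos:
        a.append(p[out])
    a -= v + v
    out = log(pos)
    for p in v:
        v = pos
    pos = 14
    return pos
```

Transformed code:
def solve(pos, p):
    handle(29)
    if out < p:
        v = v - (p != out)
        emit(1)
    else:
        p = 8 == 11
    a = [p[out] for num in pos]
    a = a - (v + v)
    out = log(pos)
    for p in v:
        v = pos
    pos = 14
    return pos

a = [p[out] for num in pos]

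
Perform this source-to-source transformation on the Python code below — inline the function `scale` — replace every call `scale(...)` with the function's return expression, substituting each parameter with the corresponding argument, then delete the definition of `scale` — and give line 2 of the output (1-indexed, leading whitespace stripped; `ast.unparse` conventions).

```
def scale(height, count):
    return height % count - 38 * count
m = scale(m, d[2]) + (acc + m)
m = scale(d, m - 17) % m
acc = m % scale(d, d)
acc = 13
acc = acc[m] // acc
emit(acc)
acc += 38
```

m = (d % (m - 17) - 38 * (m - 17)) % m

Transformed code:
m = m % d[2] - 38 * d[2] + (acc + m)
m = (d % (m - 17) - 38 * (m - 17)) % m
acc = m % (d % d - 38 * d)
acc = 13
acc = acc[m] // acc
emit(acc)
acc += 38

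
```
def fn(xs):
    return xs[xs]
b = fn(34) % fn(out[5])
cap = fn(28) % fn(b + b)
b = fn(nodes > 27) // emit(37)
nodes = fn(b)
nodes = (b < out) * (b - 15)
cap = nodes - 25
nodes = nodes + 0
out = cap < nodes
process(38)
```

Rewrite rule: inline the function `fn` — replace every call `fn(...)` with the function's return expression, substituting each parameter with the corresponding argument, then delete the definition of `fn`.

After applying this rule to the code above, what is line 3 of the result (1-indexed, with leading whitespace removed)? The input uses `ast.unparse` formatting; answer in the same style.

b = (nodes > 27)[nodes > 27] // emit(37)

Transformed code:
b = 34[34] % out[5][out[5]]
cap = 28[28] % (b + b)[b + b]
b = (nodes > 27)[nodes > 27] // emit(37)
nodes = b[b]
nodes = (b < out) * (b - 15)
cap = nodes - 25
nodes = nodes + 0
out = cap < nodes
process(38)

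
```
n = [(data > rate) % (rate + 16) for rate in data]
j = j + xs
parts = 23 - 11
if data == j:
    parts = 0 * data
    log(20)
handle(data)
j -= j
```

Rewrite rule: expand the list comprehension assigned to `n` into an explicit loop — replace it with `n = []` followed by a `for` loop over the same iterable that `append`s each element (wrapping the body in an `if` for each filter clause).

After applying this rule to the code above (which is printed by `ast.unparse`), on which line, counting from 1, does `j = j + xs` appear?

4

Transformed code:
n = []
for rate in data:
    n.append((data > rate) % (rate + 16))
j = j + xs
parts = 23 - 11
if data == j:
    parts = 0 * data
    log(20)
handle(data)
j -= j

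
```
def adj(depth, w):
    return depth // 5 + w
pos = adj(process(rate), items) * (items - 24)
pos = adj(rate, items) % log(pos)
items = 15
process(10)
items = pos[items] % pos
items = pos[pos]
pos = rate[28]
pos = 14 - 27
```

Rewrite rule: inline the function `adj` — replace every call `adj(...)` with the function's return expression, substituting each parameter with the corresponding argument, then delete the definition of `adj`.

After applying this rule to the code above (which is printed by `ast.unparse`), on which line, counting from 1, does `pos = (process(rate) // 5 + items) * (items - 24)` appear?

Transformed code:
pos = (process(rate) // 5 + items) * (items - 24)
pos = (rate // 5 + items) % log(pos)
items = 15
process(10)
items = pos[items] % pos
items = pos[pos]
pos = rate[28]
pos = 14 - 27

1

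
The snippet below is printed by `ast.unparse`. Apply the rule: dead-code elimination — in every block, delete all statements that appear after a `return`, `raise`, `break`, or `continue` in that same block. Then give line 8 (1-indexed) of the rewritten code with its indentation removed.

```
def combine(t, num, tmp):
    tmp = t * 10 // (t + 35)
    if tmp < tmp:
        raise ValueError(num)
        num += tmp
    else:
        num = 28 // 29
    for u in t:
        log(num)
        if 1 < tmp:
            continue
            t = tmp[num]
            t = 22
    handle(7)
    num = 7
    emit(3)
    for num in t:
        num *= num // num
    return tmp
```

log(num)

Transformed code:
def combine(t, num, tmp):
    tmp = t * 10 // (t + 35)
    if tmp < tmp:
        raise ValueError(num)
    else:
        num = 28 // 29
    for u in t:
        log(num)
        if 1 < tmp:
            continue
    handle(7)
    num = 7
    emit(3)
    for num in t:
        num *= num // num
    return tmp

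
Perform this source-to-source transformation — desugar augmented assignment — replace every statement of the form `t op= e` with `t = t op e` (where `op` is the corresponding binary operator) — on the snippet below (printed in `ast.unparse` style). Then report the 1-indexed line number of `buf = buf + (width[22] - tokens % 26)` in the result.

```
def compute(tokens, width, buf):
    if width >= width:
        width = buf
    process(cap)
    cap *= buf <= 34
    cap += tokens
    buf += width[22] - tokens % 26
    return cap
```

7

Transformed code:
def compute(tokens, width, buf):
    if width >= width:
        width = buf
    process(cap)
    cap = cap * (buf <= 34)
    cap = cap + tokens
    buf = buf + (width[22] - tokens % 26)
    return cap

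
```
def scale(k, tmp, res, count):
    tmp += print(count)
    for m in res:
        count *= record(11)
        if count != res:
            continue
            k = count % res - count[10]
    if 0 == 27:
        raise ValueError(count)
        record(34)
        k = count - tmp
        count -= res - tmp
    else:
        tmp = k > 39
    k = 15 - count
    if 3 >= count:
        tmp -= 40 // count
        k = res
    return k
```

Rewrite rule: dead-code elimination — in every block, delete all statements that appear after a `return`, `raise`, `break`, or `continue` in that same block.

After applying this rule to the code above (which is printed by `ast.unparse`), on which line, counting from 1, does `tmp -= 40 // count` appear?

13

Transformed code:
def scale(k, tmp, res, count):
    tmp += print(count)
    for m in res:
        count *= record(11)
        if count != res:
            continue
    if 0 == 27:
        raise ValueError(count)
    else:
        tmp = k > 39
    k = 15 - count
    if 3 >= count:
        tmp -= 40 // count
        k = res
    return k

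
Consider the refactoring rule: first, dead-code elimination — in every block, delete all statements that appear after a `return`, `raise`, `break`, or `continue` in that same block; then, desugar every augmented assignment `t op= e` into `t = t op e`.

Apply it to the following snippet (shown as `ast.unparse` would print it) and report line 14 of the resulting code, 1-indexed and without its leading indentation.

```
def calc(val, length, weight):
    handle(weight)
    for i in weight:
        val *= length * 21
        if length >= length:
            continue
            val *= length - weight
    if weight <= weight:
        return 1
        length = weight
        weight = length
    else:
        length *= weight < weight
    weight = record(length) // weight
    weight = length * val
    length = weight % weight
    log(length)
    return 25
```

Transformed code:
def calc(val, length, weight):
    handle(weight)
    for i in weight:
        val = val * (length * 21)
        if length >= length:
            continue
    if weight <= weight:
        return 1
    else:
        length = length * (weight < weight)
    weight = record(length) // weight
    weight = length * val
    length = weight % weight
    log(length)
    return 25

log(length)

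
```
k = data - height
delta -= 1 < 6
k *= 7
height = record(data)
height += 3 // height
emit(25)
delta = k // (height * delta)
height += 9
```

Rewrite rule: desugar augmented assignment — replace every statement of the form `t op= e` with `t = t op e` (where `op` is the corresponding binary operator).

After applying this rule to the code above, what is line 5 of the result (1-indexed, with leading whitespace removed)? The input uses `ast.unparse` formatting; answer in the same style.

Transformed code:
k = data - height
delta = delta - (1 < 6)
k = k * 7
height = record(data)
height = height + 3 // height
emit(25)
delta = k // (height * delta)
height = height + 9

height = height + 3 // height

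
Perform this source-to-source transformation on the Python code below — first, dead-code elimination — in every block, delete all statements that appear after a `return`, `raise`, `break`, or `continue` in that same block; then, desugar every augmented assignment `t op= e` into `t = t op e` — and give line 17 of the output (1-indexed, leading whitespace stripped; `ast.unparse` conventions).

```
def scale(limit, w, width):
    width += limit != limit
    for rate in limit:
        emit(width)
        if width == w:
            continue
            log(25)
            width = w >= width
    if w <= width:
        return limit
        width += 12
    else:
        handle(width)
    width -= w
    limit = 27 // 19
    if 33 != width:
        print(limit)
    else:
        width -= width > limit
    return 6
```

return 6

Transformed code:
def scale(limit, w, width):
    width = width + (limit != limit)
    for rate in limit:
        emit(width)
        if width == w:
            continue
    if w <= width:
        return limit
    else:
        handle(width)
    width = width - w
    limit = 27 // 19
    if 33 != width:
        print(limit)
    else:
        width = width - (width > limit)
    return 6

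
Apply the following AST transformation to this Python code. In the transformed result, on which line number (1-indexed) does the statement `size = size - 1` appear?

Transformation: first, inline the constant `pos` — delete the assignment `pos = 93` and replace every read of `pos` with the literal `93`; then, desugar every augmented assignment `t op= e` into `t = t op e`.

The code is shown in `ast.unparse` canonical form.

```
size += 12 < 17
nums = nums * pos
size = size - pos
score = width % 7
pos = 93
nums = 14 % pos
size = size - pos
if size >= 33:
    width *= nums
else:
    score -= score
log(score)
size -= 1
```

Transformed code:
size = size + (12 < 17)
nums = nums * 93
size = size - 93
score = width % 7
nums = 14 % 93
size = size - 93
if size >= 33:
    width = width * nums
else:
    score = score - score
log(score)
size = size - 1

12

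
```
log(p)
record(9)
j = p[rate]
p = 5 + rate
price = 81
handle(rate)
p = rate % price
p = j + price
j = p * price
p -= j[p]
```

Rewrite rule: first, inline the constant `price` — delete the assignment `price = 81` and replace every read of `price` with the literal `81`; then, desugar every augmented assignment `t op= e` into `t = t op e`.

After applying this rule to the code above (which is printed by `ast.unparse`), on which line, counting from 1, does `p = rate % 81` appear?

Transformed code:
log(p)
record(9)
j = p[rate]
p = 5 + rate
handle(rate)
p = rate % 81
p = j + 81
j = p * 81
p = p - j[p]

6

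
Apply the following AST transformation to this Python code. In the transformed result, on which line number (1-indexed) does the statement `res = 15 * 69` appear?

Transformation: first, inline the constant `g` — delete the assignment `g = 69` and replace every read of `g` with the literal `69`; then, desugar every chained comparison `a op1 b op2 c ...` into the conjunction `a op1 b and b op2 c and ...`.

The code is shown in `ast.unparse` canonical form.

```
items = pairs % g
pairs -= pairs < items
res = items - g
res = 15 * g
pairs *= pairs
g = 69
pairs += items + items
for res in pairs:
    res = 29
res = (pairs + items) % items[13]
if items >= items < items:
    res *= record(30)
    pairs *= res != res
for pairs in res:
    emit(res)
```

4

Transformed code:
items = pairs % 69
pairs -= pairs < items
res = items - 69
res = 15 * 69
pairs *= pairs
pairs += items + items
for res in pairs:
    res = 29
res = (pairs + items) % items[13]
if items >= items and items < items:
    res *= record(30)
    pairs *= res != res
for pairs in res:
    emit(res)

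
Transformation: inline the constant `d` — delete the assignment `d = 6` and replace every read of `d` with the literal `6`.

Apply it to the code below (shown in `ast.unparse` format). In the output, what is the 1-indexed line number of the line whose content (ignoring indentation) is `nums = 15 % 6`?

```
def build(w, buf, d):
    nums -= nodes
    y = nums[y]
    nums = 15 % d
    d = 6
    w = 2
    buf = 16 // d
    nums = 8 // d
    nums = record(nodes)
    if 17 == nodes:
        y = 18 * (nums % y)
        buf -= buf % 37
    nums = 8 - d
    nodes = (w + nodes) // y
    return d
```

Transformed code:
def build(w, buf, d):
    nums -= nodes
    y = nums[y]
    nums = 15 % 6
    w = 2
    buf = 16 // 6
    nums = 8 // 6
    nums = record(nodes)
    if 17 == nodes:
        y = 18 * (nums % y)
        buf -= buf % 37
    nums = 8 - 6
    nodes = (w + nodes) // y
    return 6

4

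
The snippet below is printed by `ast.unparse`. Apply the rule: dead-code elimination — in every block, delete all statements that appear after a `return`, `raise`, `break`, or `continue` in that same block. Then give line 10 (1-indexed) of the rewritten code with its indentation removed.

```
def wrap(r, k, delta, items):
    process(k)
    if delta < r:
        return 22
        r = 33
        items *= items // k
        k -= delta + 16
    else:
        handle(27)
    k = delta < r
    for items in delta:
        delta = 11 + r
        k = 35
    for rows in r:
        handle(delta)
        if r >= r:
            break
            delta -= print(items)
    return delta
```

Transformed code:
def wrap(r, k, delta, items):
    process(k)
    if delta < r:
        return 22
    else:
        handle(27)
    k = delta < r
    for items in delta:
        delta = 11 + r
        k = 35
    for rows in r:
        handle(delta)
        if r >= r:
            break
    return delta

k = 35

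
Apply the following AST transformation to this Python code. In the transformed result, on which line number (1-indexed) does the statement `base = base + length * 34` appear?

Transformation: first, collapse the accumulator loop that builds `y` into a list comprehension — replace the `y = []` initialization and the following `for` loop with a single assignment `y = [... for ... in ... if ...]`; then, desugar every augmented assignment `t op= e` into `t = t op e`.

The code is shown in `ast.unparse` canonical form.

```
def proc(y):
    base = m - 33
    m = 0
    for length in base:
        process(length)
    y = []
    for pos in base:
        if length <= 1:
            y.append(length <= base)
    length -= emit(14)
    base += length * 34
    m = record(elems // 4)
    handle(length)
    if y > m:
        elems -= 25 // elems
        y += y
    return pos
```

8

Transformed code:
def proc(y):
    base = m - 33
    m = 0
    for length in base:
        process(length)
    y = [length <= base for pos in base if length <= 1]
    length = length - emit(14)
    base = base + length * 34
    m = record(elems // 4)
    handle(length)
    if y > m:
        elems = elems - 25 // elems
        y = y + y
    return pos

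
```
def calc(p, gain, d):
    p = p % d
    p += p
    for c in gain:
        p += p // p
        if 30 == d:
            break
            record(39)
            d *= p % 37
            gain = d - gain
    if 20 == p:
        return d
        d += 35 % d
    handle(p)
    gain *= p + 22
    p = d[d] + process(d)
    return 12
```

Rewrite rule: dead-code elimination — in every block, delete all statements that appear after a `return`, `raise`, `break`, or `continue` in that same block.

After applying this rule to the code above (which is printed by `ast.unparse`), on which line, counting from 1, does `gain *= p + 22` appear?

11

Transformed code:
def calc(p, gain, d):
    p = p % d
    p += p
    for c in gain:
        p += p // p
        if 30 == d:
            break
    if 20 == p:
        return d
    handle(p)
    gain *= p + 22
    p = d[d] + process(d)
    return 12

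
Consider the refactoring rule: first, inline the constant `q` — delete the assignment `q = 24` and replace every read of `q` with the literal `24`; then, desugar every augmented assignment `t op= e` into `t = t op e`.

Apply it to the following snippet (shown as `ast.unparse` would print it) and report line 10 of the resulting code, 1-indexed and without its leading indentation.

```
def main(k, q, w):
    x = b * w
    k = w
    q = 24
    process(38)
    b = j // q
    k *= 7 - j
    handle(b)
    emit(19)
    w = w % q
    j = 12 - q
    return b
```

j = 12 - 24

Transformed code:
def main(k, q, w):
    x = b * w
    k = w
    process(38)
    b = j // 24
    k = k * (7 - j)
    handle(b)
    emit(19)
    w = w % 24
    j = 12 - 24
    return b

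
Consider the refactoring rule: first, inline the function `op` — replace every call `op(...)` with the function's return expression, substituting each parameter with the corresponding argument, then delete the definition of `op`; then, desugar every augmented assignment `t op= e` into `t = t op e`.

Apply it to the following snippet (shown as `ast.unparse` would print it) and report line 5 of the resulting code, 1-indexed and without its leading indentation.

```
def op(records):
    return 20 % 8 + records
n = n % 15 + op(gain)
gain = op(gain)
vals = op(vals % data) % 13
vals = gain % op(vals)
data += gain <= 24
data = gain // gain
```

data = data + (gain <= 24)

Transformed code:
n = n % 15 + (20 % 8 + gain)
gain = 20 % 8 + gain
vals = (20 % 8 + vals % data) % 13
vals = gain % (20 % 8 + vals)
data = data + (gain <= 24)
data = gain // gain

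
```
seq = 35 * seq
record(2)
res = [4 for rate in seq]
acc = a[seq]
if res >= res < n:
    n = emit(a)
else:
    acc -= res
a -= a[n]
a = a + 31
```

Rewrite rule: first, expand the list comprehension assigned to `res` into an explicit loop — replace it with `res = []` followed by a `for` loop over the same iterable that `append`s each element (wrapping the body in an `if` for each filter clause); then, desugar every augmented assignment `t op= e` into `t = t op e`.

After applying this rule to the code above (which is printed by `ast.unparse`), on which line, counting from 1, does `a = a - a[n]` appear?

Transformed code:
seq = 35 * seq
record(2)
res = []
for rate in seq:
    res.append(4)
acc = a[seq]
if res >= res < n:
    n = emit(a)
else:
    acc = acc - res
a = a - a[n]
a = a + 31

11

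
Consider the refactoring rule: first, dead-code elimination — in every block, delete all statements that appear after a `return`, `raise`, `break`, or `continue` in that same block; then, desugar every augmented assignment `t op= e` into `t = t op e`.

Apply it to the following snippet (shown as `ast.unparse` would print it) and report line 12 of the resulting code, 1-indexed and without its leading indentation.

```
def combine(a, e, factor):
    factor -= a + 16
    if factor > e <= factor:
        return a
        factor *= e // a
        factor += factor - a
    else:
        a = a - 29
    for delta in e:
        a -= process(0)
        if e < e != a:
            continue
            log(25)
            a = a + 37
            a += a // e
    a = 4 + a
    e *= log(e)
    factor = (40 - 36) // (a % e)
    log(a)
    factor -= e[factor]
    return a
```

e = e * log(e)

Transformed code:
def combine(a, e, factor):
    factor = factor - (a + 16)
    if factor > e <= factor:
        return a
    else:
        a = a - 29
    for delta in e:
        a = a - process(0)
        if e < e != a:
            continue
    a = 4 + a
    e = e * log(e)
    factor = (40 - 36) // (a % e)
    log(a)
    factor = factor - e[factor]
    return a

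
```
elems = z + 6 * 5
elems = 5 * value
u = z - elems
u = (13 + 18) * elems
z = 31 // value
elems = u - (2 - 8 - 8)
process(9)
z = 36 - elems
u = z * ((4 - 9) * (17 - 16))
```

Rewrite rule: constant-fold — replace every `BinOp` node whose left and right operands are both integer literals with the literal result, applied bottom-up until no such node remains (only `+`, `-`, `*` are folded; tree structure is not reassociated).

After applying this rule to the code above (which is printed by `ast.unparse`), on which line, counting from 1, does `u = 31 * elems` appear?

Transformed code:
elems = z + 30
elems = 5 * value
u = z - elems
u = 31 * elems
z = 31 // value
elems = u - -14
process(9)
z = 36 - elems
u = z * -5

4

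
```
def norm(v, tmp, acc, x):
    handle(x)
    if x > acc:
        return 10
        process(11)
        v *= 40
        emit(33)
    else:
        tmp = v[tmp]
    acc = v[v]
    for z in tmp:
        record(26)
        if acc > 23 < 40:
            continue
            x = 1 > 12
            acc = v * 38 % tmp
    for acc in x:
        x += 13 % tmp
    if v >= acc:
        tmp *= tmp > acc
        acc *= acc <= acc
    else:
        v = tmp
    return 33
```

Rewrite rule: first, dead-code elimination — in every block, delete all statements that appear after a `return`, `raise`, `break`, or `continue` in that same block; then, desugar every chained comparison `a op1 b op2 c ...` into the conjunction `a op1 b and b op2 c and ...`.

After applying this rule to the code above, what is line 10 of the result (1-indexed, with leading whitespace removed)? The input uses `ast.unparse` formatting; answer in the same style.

Transformed code:
def norm(v, tmp, acc, x):
    handle(x)
    if x > acc:
        return 10
    else:
        tmp = v[tmp]
    acc = v[v]
    for z in tmp:
        record(26)
        if acc > 23 and 23 < 40:
            continue
    for acc in x:
        x += 13 % tmp
    if v >= acc:
        tmp *= tmp > acc
        acc *= acc <= acc
    else:
        v = tmp
    return 33

if acc > 23 and 23 < 40:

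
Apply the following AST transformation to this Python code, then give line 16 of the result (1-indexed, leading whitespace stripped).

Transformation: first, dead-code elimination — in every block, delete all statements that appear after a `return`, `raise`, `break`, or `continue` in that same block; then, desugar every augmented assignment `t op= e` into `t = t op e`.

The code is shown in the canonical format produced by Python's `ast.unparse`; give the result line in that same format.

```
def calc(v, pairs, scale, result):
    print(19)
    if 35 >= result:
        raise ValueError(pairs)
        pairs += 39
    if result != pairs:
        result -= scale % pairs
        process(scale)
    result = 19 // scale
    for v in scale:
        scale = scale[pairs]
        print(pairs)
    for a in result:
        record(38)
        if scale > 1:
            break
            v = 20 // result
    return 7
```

return 7

Transformed code:
def calc(v, pairs, scale, result):
    print(19)
    if 35 >= result:
        raise ValueError(pairs)
    if result != pairs:
        result = result - scale % pairs
        process(scale)
    result = 19 // scale
    for v in scale:
        scale = scale[pairs]
        print(pairs)
    for a in result:
        record(38)
        if scale > 1:
            break
    return 7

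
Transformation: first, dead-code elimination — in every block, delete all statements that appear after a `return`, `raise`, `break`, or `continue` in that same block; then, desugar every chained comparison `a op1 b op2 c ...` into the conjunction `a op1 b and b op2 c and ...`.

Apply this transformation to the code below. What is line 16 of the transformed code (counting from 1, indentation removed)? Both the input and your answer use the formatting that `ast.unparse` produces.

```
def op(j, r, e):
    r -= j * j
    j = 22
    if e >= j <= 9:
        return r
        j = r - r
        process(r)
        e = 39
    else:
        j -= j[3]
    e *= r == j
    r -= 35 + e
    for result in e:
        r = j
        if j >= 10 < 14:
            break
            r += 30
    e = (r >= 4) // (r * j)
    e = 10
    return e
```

return e

Transformed code:
def op(j, r, e):
    r -= j * j
    j = 22
    if e >= j and j <= 9:
        return r
    else:
        j -= j[3]
    e *= r == j
    r -= 35 + e
    for result in e:
        r = j
        if j >= 10 and 10 < 14:
            break
    e = (r >= 4) // (r * j)
    e = 10
    return e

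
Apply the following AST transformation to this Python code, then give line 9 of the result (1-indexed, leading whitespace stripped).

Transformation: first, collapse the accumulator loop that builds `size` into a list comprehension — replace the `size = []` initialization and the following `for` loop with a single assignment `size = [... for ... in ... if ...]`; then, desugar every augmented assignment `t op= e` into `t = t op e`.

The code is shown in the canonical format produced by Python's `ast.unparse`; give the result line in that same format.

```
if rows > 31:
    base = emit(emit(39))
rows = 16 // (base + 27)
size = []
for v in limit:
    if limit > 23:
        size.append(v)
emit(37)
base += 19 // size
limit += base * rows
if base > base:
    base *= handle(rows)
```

Transformed code:
if rows > 31:
    base = emit(emit(39))
rows = 16 // (base + 27)
size = [v for v in limit if limit > 23]
emit(37)
base = base + 19 // size
limit = limit + base * rows
if base > base:
    base = base * handle(rows)

base = base * handle(rows)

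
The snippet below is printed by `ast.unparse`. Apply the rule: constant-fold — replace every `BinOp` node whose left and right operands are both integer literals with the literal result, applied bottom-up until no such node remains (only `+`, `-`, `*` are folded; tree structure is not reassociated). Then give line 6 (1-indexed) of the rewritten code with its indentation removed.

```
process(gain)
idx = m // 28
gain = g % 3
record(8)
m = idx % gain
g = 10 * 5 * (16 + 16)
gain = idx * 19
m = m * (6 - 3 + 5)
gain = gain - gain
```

Transformed code:
process(gain)
idx = m // 28
gain = g % 3
record(8)
m = idx % gain
g = 1600
gain = idx * 19
m = m * 8
gain = gain - gain

g = 1600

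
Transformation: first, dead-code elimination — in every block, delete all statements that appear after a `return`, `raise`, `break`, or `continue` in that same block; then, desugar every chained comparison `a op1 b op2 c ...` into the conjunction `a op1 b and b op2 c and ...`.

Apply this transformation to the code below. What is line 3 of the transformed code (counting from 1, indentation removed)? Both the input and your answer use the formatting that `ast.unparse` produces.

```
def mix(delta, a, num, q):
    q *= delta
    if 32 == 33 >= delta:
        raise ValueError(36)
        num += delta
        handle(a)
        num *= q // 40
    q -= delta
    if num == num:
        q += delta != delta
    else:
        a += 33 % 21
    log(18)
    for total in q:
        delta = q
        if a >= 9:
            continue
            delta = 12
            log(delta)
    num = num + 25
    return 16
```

if 32 == 33 and 33 >= delta:

Transformed code:
def mix(delta, a, num, q):
    q *= delta
    if 32 == 33 and 33 >= delta:
        raise ValueError(36)
    q -= delta
    if num == num:
        q += delta != delta
    else:
        a += 33 % 21
    log(18)
    for total in q:
        delta = q
        if a >= 9:
            continue
    num = num + 25
    return 16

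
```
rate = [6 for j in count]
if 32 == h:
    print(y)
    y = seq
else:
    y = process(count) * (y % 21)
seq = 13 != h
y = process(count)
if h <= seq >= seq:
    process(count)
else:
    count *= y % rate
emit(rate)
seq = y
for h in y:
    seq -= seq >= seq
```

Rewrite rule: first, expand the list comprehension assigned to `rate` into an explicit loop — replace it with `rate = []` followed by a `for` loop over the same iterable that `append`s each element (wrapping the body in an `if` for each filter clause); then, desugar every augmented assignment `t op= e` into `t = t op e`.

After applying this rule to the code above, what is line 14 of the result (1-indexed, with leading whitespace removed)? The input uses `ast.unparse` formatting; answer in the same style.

Transformed code:
rate = []
for j in count:
    rate.append(6)
if 32 == h:
    print(y)
    y = seq
else:
    y = process(count) * (y % 21)
seq = 13 != h
y = process(count)
if h <= seq >= seq:
    process(count)
else:
    count = count * (y % rate)
emit(rate)
seq = y
for h in y:
    seq = seq - (seq >= seq)

count = count * (y % rate)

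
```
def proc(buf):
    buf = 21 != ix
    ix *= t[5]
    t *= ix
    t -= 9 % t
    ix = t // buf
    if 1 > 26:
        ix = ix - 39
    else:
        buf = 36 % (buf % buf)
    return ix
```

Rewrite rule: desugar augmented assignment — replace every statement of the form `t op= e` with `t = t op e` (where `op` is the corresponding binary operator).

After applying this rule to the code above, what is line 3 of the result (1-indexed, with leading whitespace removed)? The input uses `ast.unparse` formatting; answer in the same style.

ix = ix * t[5]

Transformed code:
def proc(buf):
    buf = 21 != ix
    ix = ix * t[5]
    t = t * ix
    t = t - 9 % t
    ix = t // buf
    if 1 > 26:
        ix = ix - 39
    else:
        buf = 36 % (buf % buf)
    return ix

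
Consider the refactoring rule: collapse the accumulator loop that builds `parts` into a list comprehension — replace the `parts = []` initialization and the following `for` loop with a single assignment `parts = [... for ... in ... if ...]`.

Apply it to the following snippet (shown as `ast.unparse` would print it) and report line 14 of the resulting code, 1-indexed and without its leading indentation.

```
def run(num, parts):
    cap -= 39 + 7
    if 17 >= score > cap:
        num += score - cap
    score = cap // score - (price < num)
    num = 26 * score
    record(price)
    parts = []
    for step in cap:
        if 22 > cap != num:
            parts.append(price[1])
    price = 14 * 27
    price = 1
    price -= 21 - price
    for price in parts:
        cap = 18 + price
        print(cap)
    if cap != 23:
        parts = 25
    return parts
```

Transformed code:
def run(num, parts):
    cap -= 39 + 7
    if 17 >= score > cap:
        num += score - cap
    score = cap // score - (price < num)
    num = 26 * score
    record(price)
    parts = [price[1] for step in cap if 22 > cap != num]
    price = 14 * 27
    price = 1
    price -= 21 - price
    for price in parts:
        cap = 18 + price
        print(cap)
    if cap != 23:
        parts = 25
    return parts

print(cap)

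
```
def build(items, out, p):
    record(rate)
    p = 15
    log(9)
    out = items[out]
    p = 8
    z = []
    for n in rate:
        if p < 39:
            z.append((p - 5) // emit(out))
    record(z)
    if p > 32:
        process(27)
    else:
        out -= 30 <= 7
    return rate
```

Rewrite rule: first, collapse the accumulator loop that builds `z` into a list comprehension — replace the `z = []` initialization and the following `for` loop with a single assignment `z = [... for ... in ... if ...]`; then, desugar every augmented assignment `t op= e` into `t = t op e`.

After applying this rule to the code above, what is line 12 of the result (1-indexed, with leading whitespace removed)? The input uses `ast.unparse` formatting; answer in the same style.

Transformed code:
def build(items, out, p):
    record(rate)
    p = 15
    log(9)
    out = items[out]
    p = 8
    z = [(p - 5) // emit(out) for n in rate if p < 39]
    record(z)
    if p > 32:
        process(27)
    else:
        out = out - (30 <= 7)
    return rate

out = out - (30 <= 7)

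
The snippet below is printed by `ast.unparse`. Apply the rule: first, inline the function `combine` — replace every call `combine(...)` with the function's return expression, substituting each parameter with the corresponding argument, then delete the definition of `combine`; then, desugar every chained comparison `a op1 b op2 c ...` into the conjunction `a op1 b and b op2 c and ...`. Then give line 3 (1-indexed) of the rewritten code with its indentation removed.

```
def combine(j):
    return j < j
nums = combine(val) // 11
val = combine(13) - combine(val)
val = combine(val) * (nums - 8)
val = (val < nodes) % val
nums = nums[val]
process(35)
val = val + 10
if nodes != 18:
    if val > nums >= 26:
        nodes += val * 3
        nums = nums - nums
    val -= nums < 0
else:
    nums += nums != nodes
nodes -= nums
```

Transformed code:
nums = (val < val) // 11
val = (13 < 13) - (val < val)
val = (val < val) * (nums - 8)
val = (val < nodes) % val
nums = nums[val]
process(35)
val = val + 10
if nodes != 18:
    if val > nums and nums >= 26:
        nodes += val * 3
        nums = nums - nums
    val -= nums < 0
else:
    nums += nums != nodes
nodes -= nums

val = (val < val) * (nums - 8)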